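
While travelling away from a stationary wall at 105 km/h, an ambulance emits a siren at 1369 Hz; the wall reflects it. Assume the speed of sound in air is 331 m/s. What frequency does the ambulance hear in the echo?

1147 Hz

105 km/h = 29.17 m/s.
The wall receives the sound from a moving source: f₁ = f₀ · v/(v + v_e) = 1369 × 331/360.17 ≈ 1258 Hz.
On the return leg the ambulance is a moving observer: f₂ = f₁ · (v − v_e)/v = 1258 × 301.83/331 ≈ 1147 Hz.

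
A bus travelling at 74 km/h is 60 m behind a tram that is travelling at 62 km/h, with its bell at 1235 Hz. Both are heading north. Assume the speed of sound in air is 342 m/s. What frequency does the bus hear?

62 km/h = 17.22 m/s; 74 km/h = 20.56 m/s.
The bus is behind, so the tram is moving away from it while the bus is moving toward the tram.
General Doppler shift: f' = f · (v + v_o)/(v + v_s).
f' = 1235 × (342 + 20.56)/(342 + 17.22) = 1235 × 362.56/359.22 ≈ 1246 Hz.

1246 Hz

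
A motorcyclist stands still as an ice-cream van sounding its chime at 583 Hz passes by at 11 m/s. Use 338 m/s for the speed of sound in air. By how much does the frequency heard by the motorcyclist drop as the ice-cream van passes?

Approaching: f₁ = f · v/(v − v_s) = 583 × 338/327 ≈ 602.6 Hz.
Receding: f₂ = f · v/(v + v_s) = 583 × 338/349 ≈ 564.6 Hz.
Drop: f₁ − f₂ = 2f·v·v_s/(v² − v_s²) = 2 × 583 × 338 × 11/(338² − 11²) ≈ 38.0 Hz.

38.0 Hz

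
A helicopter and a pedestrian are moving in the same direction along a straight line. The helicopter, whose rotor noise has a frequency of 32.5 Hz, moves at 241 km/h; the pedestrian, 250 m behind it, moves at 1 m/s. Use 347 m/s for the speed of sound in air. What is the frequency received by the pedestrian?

241 km/h = 66.94 m/s.
The pedestrian is behind, so the helicopter is moving away from it while the pedestrian is moving toward the helicopter.
General Doppler shift: f' = f · (v + v_o)/(v + v_s).
f' = 32.5 × (347 + 1)/(347 + 66.94) = 32.5 × 348/413.94 ≈ 27.3 Hz.

27.3 Hz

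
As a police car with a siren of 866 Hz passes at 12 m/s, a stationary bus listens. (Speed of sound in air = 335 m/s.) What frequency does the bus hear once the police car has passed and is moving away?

Receding: f₂ = f · v/(v + v_s) = 866 × 335/347 ≈ 836 Hz.

836 Hz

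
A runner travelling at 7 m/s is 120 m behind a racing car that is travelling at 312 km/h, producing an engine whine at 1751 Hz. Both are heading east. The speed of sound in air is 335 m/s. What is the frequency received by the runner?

1420 Hz

312 km/h = 86.67 m/s.
The runner is behind, so the racing car is moving away from it while the runner is moving toward the racing car.
Both move, so f' = f · (v + v_o)/(v + v_s).
f' = 1751 × (335 + 7)/(335 + 86.67) = 1751 × 342/421.67 ≈ 1420 Hz.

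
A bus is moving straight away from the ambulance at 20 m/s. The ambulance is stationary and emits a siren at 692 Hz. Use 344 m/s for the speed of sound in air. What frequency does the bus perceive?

Only the observer moves, away from the source, so f' = f · (v − v_o)/v.
f' = 692 × (344 − 20)/344 = 692 × 324/344 ≈ 652 Hz.

652 Hz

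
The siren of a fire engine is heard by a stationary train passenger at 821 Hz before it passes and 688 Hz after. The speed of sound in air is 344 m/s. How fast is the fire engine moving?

30 m/s

f₁/f₂ = (v + v_s)/(v − v_s), so v_s = v · (f₁ − f₂)/(f₁ + f₂).
v_s = 344 × (821 − 688)/(821 + 688) = 344 × 133/1509 ≈ 30 m/s.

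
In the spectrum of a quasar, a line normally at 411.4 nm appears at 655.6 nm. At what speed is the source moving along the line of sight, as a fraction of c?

0.435c

λ'/λ₀ = 1.5936 > 1 (redshift), so the source is receding.
λ'/λ₀ = √((1 + β)/(1 − β)) for a receding source ⇒ β = (r² − 1)/(r² + 1) with r = λ'/λ₀.
β = (2.5395 − 1)/(2.5395 + 1) ≈ 0.435.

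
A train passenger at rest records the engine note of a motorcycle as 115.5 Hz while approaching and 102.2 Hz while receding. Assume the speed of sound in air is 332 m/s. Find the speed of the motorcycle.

f₁/f₂ = (v + v_s)/(v − v_s), so v_s = v · (f₁ − f₂)/(f₁ + f₂).
v_s = 332 × (115.5 − 102.2)/(115.5 + 102.2) = 332 × 13.3/217.7 ≈ 20.3 m/s.

20.3 m/s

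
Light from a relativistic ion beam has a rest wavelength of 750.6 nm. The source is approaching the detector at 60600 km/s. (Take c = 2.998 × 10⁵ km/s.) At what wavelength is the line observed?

611.5 nm

β = v/c = 60600/299800 = 0.2021.
Relativistic Doppler for wavelength: λ' = λ₀ · √((1 − β)/(1 + β)).
λ' = 750.6 × √(0.7979/1.2021) = 750.6 × 0.81468 ≈ 611.5 nm.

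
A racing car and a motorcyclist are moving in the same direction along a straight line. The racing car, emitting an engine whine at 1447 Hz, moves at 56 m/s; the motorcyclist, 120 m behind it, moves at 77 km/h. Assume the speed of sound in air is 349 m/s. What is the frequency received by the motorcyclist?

1323 Hz

77 km/h = 21.39 m/s.
The motorcyclist is behind, so the racing car is moving away from it while the motorcyclist is moving toward the racing car.
General Doppler shift: f' = f · (v + v_o)/(v + v_s).
f' = 1447 × (349 + 21.39)/(349 + 56) = 1447 × 370.39/405 ≈ 1323 Hz.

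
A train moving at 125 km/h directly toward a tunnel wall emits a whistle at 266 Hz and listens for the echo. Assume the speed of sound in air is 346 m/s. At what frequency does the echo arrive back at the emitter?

325 Hz

125 km/h = 34.72 m/s.
The tunnel wall receives the sound from a moving source: f₁ = f₀ · v/(v − v_e) = 266 × 346/311.28 ≈ 296 Hz.
On the return leg the train is a moving observer: f₂ = f₁ · (v + v_e)/v = 296 × 380.72/346 ≈ 325 Hz.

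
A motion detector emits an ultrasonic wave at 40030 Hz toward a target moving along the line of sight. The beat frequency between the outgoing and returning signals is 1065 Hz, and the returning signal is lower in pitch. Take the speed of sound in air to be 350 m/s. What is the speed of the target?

Double Doppler shift off a moving reflector: f₂ = f₀ · (v + u)/(v − u) (u > 0 toward emitter).
Returning signal is lower, so f₂ = f₀ − Δf = 40030 − 1065 = 38965 Hz.
Rearranging, u = v · (f₂ − f₀)/(f₂ + f₀) = 350 × -1065/78995 ≈ -4.7 m/s.
So the target is moving at 4.7 m/s away from the emitter.

4.7 m/s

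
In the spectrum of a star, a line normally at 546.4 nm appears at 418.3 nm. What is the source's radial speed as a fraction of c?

λ'/λ₀ = 0.7656 < 1 (blueshift), so the source is approaching.
λ'/λ₀ = √((1 − β)/(1 + β)) for an approaching source ⇒ β = (1 − r²)/(1 + r²) with r = λ'/λ₀.
β = (1 − 0.5861)/(1 + 0.5861) ≈ 0.261.

0.261c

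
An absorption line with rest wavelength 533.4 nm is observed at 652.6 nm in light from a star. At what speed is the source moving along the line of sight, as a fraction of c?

0.199

λ'/λ₀ = 1.2235 > 1 (redshift), so the source is receding.
λ'/λ₀ = √((1 + β)/(1 − β)) for a receding source ⇒ β = (r² − 1)/(r² + 1) with r = λ'/λ₀.
β = (1.4969 − 1)/(1.4969 + 1) ≈ 0.199.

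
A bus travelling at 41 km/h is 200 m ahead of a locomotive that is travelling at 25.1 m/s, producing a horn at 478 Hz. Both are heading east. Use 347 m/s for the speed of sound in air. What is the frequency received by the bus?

41 km/h = 11.39 m/s.
The bus is ahead, so the locomotive is moving toward it while the bus is moving away from the locomotive.
Both move, so f' = f · (v − v_o)/(v − v_s).
f' = 478 × (347 − 11.39)/(347 − 25.1) = 478 × 335.61/321.9 ≈ 498 Hz.

498 Hz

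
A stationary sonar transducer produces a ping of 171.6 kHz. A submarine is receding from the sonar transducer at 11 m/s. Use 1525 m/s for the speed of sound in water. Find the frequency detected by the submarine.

170.4 kHz

Moving observer, stationary source: f' = f · (v − v_o)/v.
f' = 171.6 × (1525 − 11)/1525 = 171.6 × 1514/1525 ≈ 170.4 kHz.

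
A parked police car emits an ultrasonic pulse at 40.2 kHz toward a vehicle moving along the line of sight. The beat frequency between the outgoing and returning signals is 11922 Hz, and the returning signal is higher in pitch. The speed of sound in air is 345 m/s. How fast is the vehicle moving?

Double Doppler shift off a moving reflector: f₂ = f₀ · (v + u)/(v − u) (u > 0 toward emitter).
Returning signal is higher, so f₂ = f₀ + Δf = 40200 + 11922 = 52122 Hz.
Rearranging, u = v · (f₂ − f₀)/(f₂ + f₀) = 345 × 11922/92322 ≈ 45 m/s.
So the vehicle is moving at 45 m/s toward the emitter.

45 m/s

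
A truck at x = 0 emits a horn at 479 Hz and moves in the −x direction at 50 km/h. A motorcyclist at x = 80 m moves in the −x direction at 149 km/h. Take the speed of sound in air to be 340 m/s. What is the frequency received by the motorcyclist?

516 Hz

50 km/h = 13.89 m/s; 149 km/h = 41.39 m/s.
The observer lies on the +x side, so the source is heading away from the observer and the observer is heading toward the source.
Both move, so f' = f · (v + v_o)/(v + v_s).
f' = 479 × (340 + 41.39)/(340 + 13.89) = 479 × 381.39/353.89 ≈ 516 Hz.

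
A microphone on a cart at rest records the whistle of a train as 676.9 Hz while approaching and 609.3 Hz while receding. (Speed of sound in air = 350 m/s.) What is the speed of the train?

18.4 m/s

f₁/f₂ = (v + v_s)/(v − v_s), so v_s = v · (f₁ − f₂)/(f₁ + f₂).
v_s = 350 × (676.9 − 609.3)/(676.9 + 609.3) = 350 × 67.6/1286.2 ≈ 18.4 m/s.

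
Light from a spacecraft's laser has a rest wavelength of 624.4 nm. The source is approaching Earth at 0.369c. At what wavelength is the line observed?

423.9 nm

Relativistic Doppler for wavelength: λ' = λ₀ · √((1 − β)/(1 + β)).
λ' = 624.4 × √(0.6310/1.3690) = 624.4 × 0.67891 ≈ 423.9 nm.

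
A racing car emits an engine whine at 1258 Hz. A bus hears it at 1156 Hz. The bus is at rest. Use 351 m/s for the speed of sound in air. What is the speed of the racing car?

f' < f, so the racing car is receding.
f' = f · v/(v + v_s) ⇒ v_s = v · |1 − f/f'|.
v_s = 351 × |1 − 1258/1156| = 351 × 0.08824 ≈ 31 m/s.

31 m/s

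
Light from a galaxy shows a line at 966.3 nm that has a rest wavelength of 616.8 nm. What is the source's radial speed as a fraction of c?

λ'/λ₀ = 1.5666 > 1 (redshift), so the source is receding.
λ'/λ₀ = √((1 + β)/(1 − β)) for a receding source ⇒ β = (r² − 1)/(r² + 1) with r = λ'/λ₀.
β = (2.4543 − 1)/(2.4543 + 1) ≈ 0.421.

0.421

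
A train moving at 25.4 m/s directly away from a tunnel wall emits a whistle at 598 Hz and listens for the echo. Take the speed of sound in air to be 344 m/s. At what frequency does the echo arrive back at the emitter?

516 Hz

The tunnel wall receives the sound from a moving source: f₁ = f₀ · v/(v + v_e) = 598 × 344/369.4 ≈ 557 Hz.
On the return leg the train is a moving observer: f₂ = f₁ · (v − v_e)/v = 557 × 318.6/344 ≈ 516 Hz.
Equivalently f₂ = f₀ · (v − v_e)/(v + v_e).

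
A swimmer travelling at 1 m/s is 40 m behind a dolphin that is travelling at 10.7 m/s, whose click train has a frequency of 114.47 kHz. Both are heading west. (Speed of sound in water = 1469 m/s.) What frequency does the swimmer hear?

113.7 kHz

The swimmer is behind, so the dolphin is moving away from it while the swimmer is moving toward the dolphin.
With source receding and observer approaching, f' = f · (v + v_o)/(v + v_s).
f' = 114.47 × (1469 + 1)/(1469 + 10.7) = 114.47 × 1470/1479.7 ≈ 113.7 kHz.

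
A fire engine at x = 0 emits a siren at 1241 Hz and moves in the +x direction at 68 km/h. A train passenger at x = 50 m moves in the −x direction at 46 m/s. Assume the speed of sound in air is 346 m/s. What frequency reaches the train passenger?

1487 Hz

68 km/h = 18.89 m/s.
The observer lies on the +x side, so the source is heading toward the observer and the observer is heading toward the source.
Both move, so f' = f · (v + v_o)/(v − v_s).
f' = 1241 × (346 + 46)/(346 − 18.89) = 1241 × 392/327.11 ≈ 1487 Hz.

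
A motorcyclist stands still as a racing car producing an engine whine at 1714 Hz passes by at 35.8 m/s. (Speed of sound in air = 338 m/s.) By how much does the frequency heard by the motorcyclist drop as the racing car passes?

367 Hz

Approaching: f₁ = f · v/(v − v_s) = 1714 × 338/302.2 ≈ 1917 Hz.
Receding: f₂ = f · v/(v + v_s) = 1714 × 338/373.8 ≈ 1550 Hz.
Drop: f₁ − f₂ = 2f·v·v_s/(v² − v_s²) = 2 × 1714 × 338 × 35.8/(338² − 35.8²) ≈ 367 Hz.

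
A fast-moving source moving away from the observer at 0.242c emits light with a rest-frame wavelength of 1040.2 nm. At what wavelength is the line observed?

Relativistic Doppler for wavelength: λ' = λ₀ · √((1 + β)/(1 − β)).
λ' = 1040.2 × √(1.2420/0.7580) = 1040.2 × 1.28005 ≈ 1331.5 nm.

1331.5 nm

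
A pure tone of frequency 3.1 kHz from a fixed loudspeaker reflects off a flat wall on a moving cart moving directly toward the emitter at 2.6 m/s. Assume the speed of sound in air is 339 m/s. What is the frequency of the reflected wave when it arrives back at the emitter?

At the flat wall on a moving cart (a moving observer), f₁ = f₀ · (v + u)/v = 3.1 × 341.6/339 ≈ 3.12 kHz.
On reflection it acts as a source moving toward the stationary detector: f₂ = f₁ · v/(v − u) = 3.12 × 339/336.4 ≈ 3.15 kHz.

3.15 kHz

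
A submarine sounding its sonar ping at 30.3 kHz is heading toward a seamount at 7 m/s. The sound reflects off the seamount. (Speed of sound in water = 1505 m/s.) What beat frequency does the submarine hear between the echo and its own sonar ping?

283 Hz

The seamount receives the sound from a moving source: f₁ = f₀ · v/(v − v_e) = 30.3 × 1505/1498 ≈ 30.442 kHz.
On the return leg the submarine is a moving observer: f₂ = f₁ · (v + v_e)/v = 30.442 × 1512/1505 ≈ 30.583 kHz.
Equivalently f₂ = f₀ · (v + v_e)/(v − v_e).
Beat against the emitted tone (with f₀ = 30300 Hz): |f₂ − f₀| = 2v_e·f₀/(v − v_e) = 2 × 7 × 30300/1498 ≈ 283 Hz.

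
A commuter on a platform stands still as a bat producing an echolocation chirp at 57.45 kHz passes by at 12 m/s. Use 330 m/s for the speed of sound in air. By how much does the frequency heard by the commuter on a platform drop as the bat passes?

4.18 kHz

Approaching: f₁ = f · v/(v − v_s) = 57.45 × 330/318 ≈ 59.62 kHz.
Receding: f₂ = f · v/(v + v_s) = 57.45 × 330/342 ≈ 55.43 kHz.
Drop: f₁ − f₂ = 2f·v·v_s/(v² − v_s²) = 2 × 57.45 × 330 × 12/(330² − 12²) ≈ 4.18 kHz.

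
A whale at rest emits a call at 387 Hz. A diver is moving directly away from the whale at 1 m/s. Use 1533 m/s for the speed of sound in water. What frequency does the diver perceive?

387 Hz

Moving observer, stationary source: f' = f · (v − v_o)/v.
f' = 387 × (1533 − 1)/1533 = 387 × 1532/1533 ≈ 387 Hz.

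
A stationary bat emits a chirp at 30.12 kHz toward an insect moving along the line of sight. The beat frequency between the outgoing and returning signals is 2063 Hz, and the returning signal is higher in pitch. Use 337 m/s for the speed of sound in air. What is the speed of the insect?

Double Doppler shift off a moving reflector: f₂ = f₀ · (v + u)/(v − u) (u > 0 toward emitter).
Returning signal is higher, so f₂ = f₀ + Δf = 30120 + 2063 = 32183 Hz.
Rearranging, u = v · (f₂ − f₀)/(f₂ + f₀) = 337 × 2063/62303 ≈ 11.2 m/s.
So the insect is moving at 11.2 m/s toward the emitter.

11.2 m/s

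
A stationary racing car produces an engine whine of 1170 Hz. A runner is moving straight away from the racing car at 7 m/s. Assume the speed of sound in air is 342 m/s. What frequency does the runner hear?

1146 Hz

Only the observer moves, away from the source, so f' = f · (v − v_o)/v.
f' = 1170 × (342 − 7)/342 = 1170 × 335/342 ≈ 1146 Hz.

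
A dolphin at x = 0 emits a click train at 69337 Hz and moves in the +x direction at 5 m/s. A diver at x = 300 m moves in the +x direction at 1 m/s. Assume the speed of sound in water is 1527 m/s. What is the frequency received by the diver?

69519 Hz

The observer lies on the +x side, so the source is heading toward the observer and the observer is heading away from the source.
With source approaching and observer receding, f' = f · (v − v_o)/(v − v_s).
f' = 69337 × (1527 − 1)/(1527 − 5) = 69337 × 1526/1522 ≈ 69519 Hz.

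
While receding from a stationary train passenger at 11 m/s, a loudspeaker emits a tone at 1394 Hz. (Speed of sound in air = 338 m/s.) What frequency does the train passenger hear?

Moving source, stationary observer: f' = f · v/(v + v_s) since the source is receding.
f' = 1394 × 338/(338 + 11) = 1394 × 338/349 ≈ 1350 Hz.

1350 Hz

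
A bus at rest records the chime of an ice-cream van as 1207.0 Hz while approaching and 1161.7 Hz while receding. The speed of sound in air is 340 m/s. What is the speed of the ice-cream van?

f₁/f₂ = (v + v_s)/(v − v_s), so v_s = v · (f₁ − f₂)/(f₁ + f₂).
v_s = 340 × (1207.0 − 1161.7)/(1207.0 + 1161.7) = 340 × 45.3/2368.7 ≈ 6.5 m/s.

6.5 m/s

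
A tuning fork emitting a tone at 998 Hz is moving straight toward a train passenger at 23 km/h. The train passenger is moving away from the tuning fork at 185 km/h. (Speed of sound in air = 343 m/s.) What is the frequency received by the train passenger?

23 km/h = 6.389 m/s; 185 km/h = 51.39 m/s.
With source approaching and observer receding, f' = f · (v − v_o)/(v − v_s).
f' = 998 × (343 − 51.39)/(343 − 6.389) = 998 × 291.61/336.61 ≈ 865 Hz.

865 Hz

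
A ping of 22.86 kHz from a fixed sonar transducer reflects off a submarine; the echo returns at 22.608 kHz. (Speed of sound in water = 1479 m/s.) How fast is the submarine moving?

Double Doppler shift off a moving reflector: f₂ = f₀ · (v + u)/(v − u) (u > 0 toward emitter).
Rearranging, u = v · (f₂ − f₀)/(f₂ + f₀) = 1479 × -0.252/45.468 ≈ -8.2 m/s.
So the submarine is moving at 8.2 m/s away from the emitter.

8.2 m/s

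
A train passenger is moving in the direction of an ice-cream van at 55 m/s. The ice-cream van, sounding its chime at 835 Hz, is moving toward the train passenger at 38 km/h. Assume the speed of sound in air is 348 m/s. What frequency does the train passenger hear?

38 km/h = 10.56 m/s.
With source approaching and observer approaching, f' = f · (v + v_o)/(v − v_s).
f' = 835 × (348 + 55)/(348 − 10.56) = 835 × 403/337.44 ≈ 997 Hz.

997 Hz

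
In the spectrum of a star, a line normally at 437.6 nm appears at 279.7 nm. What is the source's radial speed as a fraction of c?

0.420c

λ'/λ₀ = 0.6392 < 1 (blueshift), so the source is approaching.
λ'/λ₀ = √((1 − β)/(1 + β)) for an approaching source ⇒ β = (1 − r²)/(1 + r²) with r = λ'/λ₀.
β = (1 − 0.4085)/(1 + 0.4085) ≈ 0.420.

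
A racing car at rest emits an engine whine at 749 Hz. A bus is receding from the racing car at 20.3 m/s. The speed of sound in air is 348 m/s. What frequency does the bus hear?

705 Hz

Moving observer, stationary source: f' = f · (v − v_o)/v.
f' = 749 × (348 − 20.3)/348 = 749 × 327.7/348 ≈ 705 Hz.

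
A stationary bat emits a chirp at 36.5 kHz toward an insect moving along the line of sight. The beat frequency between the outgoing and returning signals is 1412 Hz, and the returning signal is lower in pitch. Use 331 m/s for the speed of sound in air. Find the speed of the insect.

6.5 m/s

Double Doppler shift off a moving reflector: f₂ = f₀ · (v + u)/(v − u) (u > 0 toward emitter).
Returning signal is lower, so f₂ = f₀ − Δf = 36500 − 1412 = 35088 Hz.
Rearranging, u = v · (f₂ − f₀)/(f₂ + f₀) = 331 × -1412/71588 ≈ -6.5 m/s.
So the insect is moving at 6.5 m/s away from the emitter.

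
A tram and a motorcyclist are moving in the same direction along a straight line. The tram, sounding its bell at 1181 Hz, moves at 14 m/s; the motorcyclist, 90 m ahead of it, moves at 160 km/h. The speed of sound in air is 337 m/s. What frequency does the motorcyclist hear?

160 km/h = 44.44 m/s.
The motorcyclist is ahead, so the tram is moving toward it while the motorcyclist is moving away from the tram.
With source approaching and observer receding, f' = f · (v − v_o)/(v − v_s).
f' = 1181 × (337 − 44.44)/(337 − 14) = 1181 × 292.56/323 ≈ 1070 Hz.

1070 Hz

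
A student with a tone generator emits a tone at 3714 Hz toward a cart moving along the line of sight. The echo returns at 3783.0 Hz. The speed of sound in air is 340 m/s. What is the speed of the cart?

Double Doppler shift off a moving reflector: f₂ = f₀ · (v + u)/(v − u) (u > 0 toward emitter).
Rearranging, u = v · (f₂ − f₀)/(f₂ + f₀) = 340 × 69.0/7497.0 ≈ 3.1 m/s.
So the cart is moving at 3.1 m/s toward the emitter.

3.1 m/s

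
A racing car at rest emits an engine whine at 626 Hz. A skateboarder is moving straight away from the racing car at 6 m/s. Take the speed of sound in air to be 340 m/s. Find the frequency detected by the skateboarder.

Moving observer, stationary source: f' = f · (v − v_o)/v.
f' = 626 × (340 − 6)/340 = 626 × 334/340 ≈ 615 Hz.

615 Hz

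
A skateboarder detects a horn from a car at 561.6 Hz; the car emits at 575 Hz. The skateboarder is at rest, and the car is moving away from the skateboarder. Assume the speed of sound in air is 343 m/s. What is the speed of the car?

8.2 m/s

f' = f · v/(v + v_s) ⇒ v_s = v · |1 − f/f'|.
v_s = 343 × |1 − 575/561.6| = 343 × 0.02386 ≈ 8.2 m/s.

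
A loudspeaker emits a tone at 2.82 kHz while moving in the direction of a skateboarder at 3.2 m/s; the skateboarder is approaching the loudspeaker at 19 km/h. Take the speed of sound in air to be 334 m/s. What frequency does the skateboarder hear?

19 km/h = 5.278 m/s.
With source approaching and observer approaching, f' = f · (v + v_o)/(v − v_s).
f' = 2.82 × (334 + 5.278)/(334 − 3.2) = 2.82 × 339.28/330.8 ≈ 2.89 kHz.

2.89 kHz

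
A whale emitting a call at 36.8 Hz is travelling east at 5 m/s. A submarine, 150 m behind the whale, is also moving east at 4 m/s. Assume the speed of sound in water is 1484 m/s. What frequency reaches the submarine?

36.8 Hz

The submarine is behind, so the whale is moving away from it while the submarine is moving toward the whale.
Both move, so f' = f · (v + v_o)/(v + v_s).
f' = 36.8 × (1484 + 4)/(1484 + 5) = 36.8 × 1488/1489 ≈ 36.8 Hz.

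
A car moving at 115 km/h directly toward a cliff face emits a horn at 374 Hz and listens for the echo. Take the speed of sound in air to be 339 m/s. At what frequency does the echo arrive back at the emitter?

115 km/h = 31.94 m/s.
The cliff face receives the sound from a moving source: f₁ = f₀ · v/(v − v_e) = 374 × 339/307.06 ≈ 413 Hz.
On the return leg the car is a moving observer: f₂ = f₁ · (v + v_e)/v = 413 × 370.94/339 ≈ 452 Hz.
Equivalently f₂ = f₀ · (v + v_e)/(v − v_e).

452 Hz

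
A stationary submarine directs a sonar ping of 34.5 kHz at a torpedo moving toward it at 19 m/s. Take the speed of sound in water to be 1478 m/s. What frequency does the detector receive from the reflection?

The torpedo first receives the wave as a moving observer: f₁ = f₀ · (v + u)/v = 34.5 × (1478 + 19)/1478 ≈ 34.9 kHz.
On reflection it acts as a source moving toward the stationary detector: f₂ = f₁ · v/(v − u) = 34.9 × 1478/1459 ≈ 35.4 kHz.

35.4 kHz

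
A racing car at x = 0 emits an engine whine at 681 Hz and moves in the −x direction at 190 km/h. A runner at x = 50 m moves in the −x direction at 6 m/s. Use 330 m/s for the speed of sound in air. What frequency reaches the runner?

190 km/h = 52.78 m/s.
The observer lies on the +x side, so the source is heading away from the observer and the observer is heading toward the source.
General Doppler shift: f' = f · (v + v_o)/(v + v_s).
f' = 681 × (330 + 6)/(330 + 52.78) = 681 × 336/382.78 ≈ 598 Hz.

598 Hz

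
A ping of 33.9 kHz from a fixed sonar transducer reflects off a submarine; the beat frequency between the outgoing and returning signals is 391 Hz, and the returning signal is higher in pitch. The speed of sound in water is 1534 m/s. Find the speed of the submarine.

8.8 m/s

Double Doppler shift off a moving reflector: f₂ = f₀ · (v + u)/(v − u) (u > 0 toward emitter).
Returning signal is higher, so f₂ = f₀ + Δf = 33900 + 391 = 34291 Hz.
Rearranging, u = v · (f₂ − f₀)/(f₂ + f₀) = 1534 × 391/68191 ≈ 8.8 m/s.
So the submarine is moving at 8.8 m/s toward the emitter.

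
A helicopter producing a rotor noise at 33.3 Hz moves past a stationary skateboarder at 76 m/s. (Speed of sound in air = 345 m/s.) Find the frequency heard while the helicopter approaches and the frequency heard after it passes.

Approaching: f₁ = f · v/(v − v_s) = 33.3 × 345/269 ≈ 42.7 Hz.
Receding: f₂ = f · v/(v + v_s) = 33.3 × 345/421 ≈ 27.3 Hz.

42.7 Hz approaching; 27.3 Hz receding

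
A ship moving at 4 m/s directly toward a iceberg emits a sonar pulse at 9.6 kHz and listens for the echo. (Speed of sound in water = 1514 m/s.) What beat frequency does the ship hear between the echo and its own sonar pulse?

The iceberg receives the sound from a moving source: f₁ = f₀ · v/(v − v_e) = 9.6 × 1514/1510 ≈ 9.6254 kHz.
On the return leg the ship is a moving observer: f₂ = f₁ · (v + v_e)/v = 9.6254 × 1518/1514 ≈ 9.6509 kHz.
Beat against the emitted tone (with f₀ = 9600 Hz): |f₂ − f₀| = 2v_e·f₀/(v − v_e) = 2 × 4 × 9600/1510 ≈ 50.9 Hz.

50.9 Hz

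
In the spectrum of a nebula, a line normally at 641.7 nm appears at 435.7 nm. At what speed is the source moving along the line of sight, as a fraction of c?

λ'/λ₀ = 0.6790 < 1 (blueshift), so the source is approaching.
λ'/λ₀ = √((1 − β)/(1 + β)) for an approaching source ⇒ β = (1 − r²)/(1 + r²) with r = λ'/λ₀.
β = (1 − 0.4610)/(1 + 0.4610) ≈ 0.369.

0.369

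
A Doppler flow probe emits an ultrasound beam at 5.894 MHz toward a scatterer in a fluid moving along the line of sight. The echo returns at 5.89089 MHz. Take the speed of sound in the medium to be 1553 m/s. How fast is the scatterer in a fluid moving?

0.41 m/s

Double Doppler shift off a moving reflector: f₂ = f₀ · (v + u)/(v − u) (u > 0 toward emitter).
Rearranging, u = v · (f₂ − f₀)/(f₂ + f₀) = 1553 × -0.00311/11.78489 ≈ -0.41 m/s.
So the scatterer in a fluid is moving at 0.41 m/s away from the emitter.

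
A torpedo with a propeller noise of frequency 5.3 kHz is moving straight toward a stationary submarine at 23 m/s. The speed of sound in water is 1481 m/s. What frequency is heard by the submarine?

5.38 kHz

With the source moving toward a stationary observer, f' = f · v/(v − v_s).
f' = 5.3 × 1481/(1481 − 23) = 5.3 × 1481/1458 ≈ 5.38 kHz.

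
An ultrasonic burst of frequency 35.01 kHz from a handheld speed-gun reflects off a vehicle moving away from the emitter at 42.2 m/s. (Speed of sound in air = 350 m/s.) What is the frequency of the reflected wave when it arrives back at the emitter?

27.5 kHz

The vehicle first receives the wave as a moving observer: f₁ = f₀ · (v − u)/v = 35.01 × (350 − 42.2)/350 ≈ 30.8 kHz.
The reflection then acts as a moving source: f₂ = f₁ · v/(v + u) ≈ 27.5 kHz.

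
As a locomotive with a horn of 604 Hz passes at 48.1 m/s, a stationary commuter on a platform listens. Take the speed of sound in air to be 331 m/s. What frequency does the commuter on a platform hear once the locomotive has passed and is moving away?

Receding: f₂ = f · v/(v + v_s) = 604 × 331/379.1 ≈ 527 Hz.

527 Hz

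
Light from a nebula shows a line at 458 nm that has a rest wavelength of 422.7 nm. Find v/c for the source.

0.080

λ'/λ₀ = 1.0835 > 1 (redshift), so the source is receding.
λ'/λ₀ = √((1 + β)/(1 − β)) for a receding source ⇒ β = (r² − 1)/(r² + 1) with r = λ'/λ₀.
β = (1.1740 − 1)/(1.1740 + 1) ≈ 0.080.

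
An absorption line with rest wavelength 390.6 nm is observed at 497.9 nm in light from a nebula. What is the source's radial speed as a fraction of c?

0.238

λ'/λ₀ = 1.2747 > 1 (redshift), so the source is receding.
λ'/λ₀ = √((1 + β)/(1 − β)) for a receding source ⇒ β = (r² − 1)/(r² + 1) with r = λ'/λ₀.
β = (1.6249 − 1)/(1.6249 + 1) ≈ 0.238.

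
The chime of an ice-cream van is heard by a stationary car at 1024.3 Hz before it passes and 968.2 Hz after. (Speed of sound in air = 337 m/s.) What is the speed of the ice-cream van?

f₁/f₂ = (v + v_s)/(v − v_s), so v_s = v · (f₁ − f₂)/(f₁ + f₂).
v_s = 337 × (1024.3 − 968.2)/(1024.3 + 968.2) = 337 × 56.1/1992.5 ≈ 9.5 m/s.

9.5 m/s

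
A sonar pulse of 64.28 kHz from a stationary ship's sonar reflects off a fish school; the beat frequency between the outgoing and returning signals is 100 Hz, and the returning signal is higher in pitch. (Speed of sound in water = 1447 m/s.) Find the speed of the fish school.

1.12 m/s

Double Doppler shift off a moving reflector: f₂ = f₀ · (v + u)/(v − u) (u > 0 toward emitter).
Returning signal is higher, so f₂ = f₀ + Δf = 64280 + 100 = 64380 Hz.
Rearranging, u = v · (f₂ − f₀)/(f₂ + f₀) = 1447 × 100/128660 ≈ 1.12 m/s.
So the fish school is moving at 1.12 m/s toward the emitter.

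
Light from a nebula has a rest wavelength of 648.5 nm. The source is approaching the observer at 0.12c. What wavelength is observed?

Relativistic Doppler for wavelength: λ' = λ₀ · √((1 − β)/(1 + β)).
λ' = 648.5 × √(0.8800/1.1200) = 648.5 × 0.88641 ≈ 574.8 nm.

574.8 nm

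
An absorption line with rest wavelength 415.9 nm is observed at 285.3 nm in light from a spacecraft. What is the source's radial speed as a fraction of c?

0.360

λ'/λ₀ = 0.6860 < 1 (blueshift), so the source is approaching.
λ'/λ₀ = √((1 − β)/(1 + β)) for an approaching source ⇒ β = (1 − r²)/(1 + r²) with r = λ'/λ₀.
β = (1 − 0.4706)/(1 + 0.4706) ≈ 0.360.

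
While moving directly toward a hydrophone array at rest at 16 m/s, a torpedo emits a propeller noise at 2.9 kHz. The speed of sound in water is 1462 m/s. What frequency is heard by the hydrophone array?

2.93 kHz

With the source moving toward a stationary observer, f' = f · v/(v − v_s).
f' = 2.9 × 1462/(1462 − 16) = 2.9 × 1462/1446 ≈ 2.93 kHz.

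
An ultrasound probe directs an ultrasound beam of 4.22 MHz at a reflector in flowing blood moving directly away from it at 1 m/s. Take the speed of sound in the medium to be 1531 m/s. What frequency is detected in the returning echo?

The reflector in flowing blood first receives the wave as a moving observer: f₁ = f₀ · (v − u)/v = 4.22 × (1531 − 1)/1531 ≈ 4.217 MHz.
The reflection then acts as a moving source: f₂ = f₁ · v/(v + u) ≈ 4.214 MHz.

4.214 MHz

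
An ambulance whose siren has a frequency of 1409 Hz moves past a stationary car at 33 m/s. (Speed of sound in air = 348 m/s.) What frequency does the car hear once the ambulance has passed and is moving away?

Receding: f₂ = f · v/(v + v_s) = 1409 × 348/381 ≈ 1287 Hz.

1287 Hz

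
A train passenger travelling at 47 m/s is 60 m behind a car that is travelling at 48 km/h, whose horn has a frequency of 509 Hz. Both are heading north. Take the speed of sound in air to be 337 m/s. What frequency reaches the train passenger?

48 km/h = 13.33 m/s.
The train passenger is behind, so the car is moving away from it while the train passenger is moving toward the car.
Both move, so f' = f · (v + v_o)/(v + v_s).
f' = 509 × (337 + 47)/(337 + 13.33) = 509 × 384/350.33 ≈ 558 Hz.

558 Hz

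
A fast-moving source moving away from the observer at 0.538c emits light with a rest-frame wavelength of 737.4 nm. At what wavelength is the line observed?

1345.4 nm

Relativistic Doppler for wavelength: λ' = λ₀ · √((1 + β)/(1 − β)).
λ' = 737.4 × √(1.5380/0.4620) = 737.4 × 1.82456 ≈ 1345.4 nm.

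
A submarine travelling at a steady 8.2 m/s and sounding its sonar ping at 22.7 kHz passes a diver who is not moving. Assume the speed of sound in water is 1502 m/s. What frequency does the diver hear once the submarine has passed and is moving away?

22.6 kHz

Receding: f₂ = f · v/(v + v_s) = 22.7 × 1502/1510.2 ≈ 22.6 kHz.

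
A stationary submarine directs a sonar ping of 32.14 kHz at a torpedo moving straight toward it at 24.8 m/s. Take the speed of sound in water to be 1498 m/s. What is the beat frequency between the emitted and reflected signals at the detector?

1082 Hz

At the torpedo (a moving observer), f₁ = f₀ · (v + u)/v = 32.14 × 1522.8/1498 ≈ 32.672 kHz.
On reflection it acts as a source moving toward the stationary detector: f₂ = f₁ · v/(v − u) = 32.672 × 1498/1473.2 ≈ 33.222 kHz.
Equivalently f₂ = f₀ · (v + u)/(v − u).
Beat frequency (with f₀ = 32140 Hz): |f₂ − f₀| = 2u·f₀/(v − u) = 2 × 24.8 × 32140/1473.2 ≈ 1082 Hz.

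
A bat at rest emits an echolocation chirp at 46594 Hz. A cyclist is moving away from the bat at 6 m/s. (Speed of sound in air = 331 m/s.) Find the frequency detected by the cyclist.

Only the observer moves, away from the source, so f' = f · (v − v_o)/v.
f' = 46594 × (331 − 6)/331 = 46594 × 325/331 ≈ 45749 Hz.

45749 Hz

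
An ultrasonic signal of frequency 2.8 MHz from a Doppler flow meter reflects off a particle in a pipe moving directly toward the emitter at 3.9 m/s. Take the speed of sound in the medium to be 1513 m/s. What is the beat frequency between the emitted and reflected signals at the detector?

At the particle in a pipe (a moving observer), f₁ = f₀ · (v + u)/v = 2.8 × 1516.9/1513 ≈ 2.80722 MHz.
The reflection then acts as a moving source: f₂ = f₁ · v/(v − u) ≈ 2.81447 MHz.
Beat frequency (with f₀ = 2800000 Hz): |f₂ − f₀| = 2u·f₀/(v − u) = 2 × 3.9 × 2800000/1509.1 ≈ 14472 Hz.

14472 Hz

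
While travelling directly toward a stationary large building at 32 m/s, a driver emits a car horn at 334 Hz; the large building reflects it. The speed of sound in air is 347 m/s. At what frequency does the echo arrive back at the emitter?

The large building receives the sound from a moving source: f₁ = f₀ · v/(v − v_e) = 334 × 347/315 ≈ 368 Hz.
On the return leg the driver is a moving observer: f₂ = f₁ · (v + v_e)/v = 368 × 379/347 ≈ 402 Hz.
Equivalently f₂ = f₀ · (v + v_e)/(v − v_e).

402 Hz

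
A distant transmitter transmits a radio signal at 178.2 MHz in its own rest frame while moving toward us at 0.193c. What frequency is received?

Relativistic Doppler for frequency: f' = f₀ · √((1 + β)/(1 − β)).
f' = 178.2 × √(1.1930/0.8070) = 178.2 × 1.21586 ≈ 216.7 MHz.

216.7 MHz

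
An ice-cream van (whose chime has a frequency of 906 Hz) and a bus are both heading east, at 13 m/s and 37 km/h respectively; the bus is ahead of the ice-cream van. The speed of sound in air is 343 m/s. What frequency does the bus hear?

37 km/h = 10.28 m/s.
The bus is ahead, so the ice-cream van is moving toward it while the bus is moving away from the ice-cream van.
Both move, so f' = f · (v − v_o)/(v − v_s).
f' = 906 × (343 − 10.28)/(343 − 13) = 906 × 332.72/330 ≈ 913 Hz.

913 Hz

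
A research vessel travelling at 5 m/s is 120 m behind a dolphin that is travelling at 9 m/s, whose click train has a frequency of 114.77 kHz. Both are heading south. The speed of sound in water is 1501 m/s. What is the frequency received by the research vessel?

The research vessel is behind, so the dolphin is moving away from it while the research vessel is moving toward the dolphin.
With source receding and observer approaching, f' = f · (v + v_o)/(v + v_s).
f' = 114.77 × (1501 + 5)/(1501 + 9) = 114.77 × 1506/1510 ≈ 114.5 kHz.

114.5 kHz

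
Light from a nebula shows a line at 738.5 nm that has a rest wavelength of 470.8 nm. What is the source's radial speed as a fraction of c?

0.422c

λ'/λ₀ = 1.5686 > 1 (redshift), so the source is receding.
λ'/λ₀ = √((1 + β)/(1 − β)) for a receding source ⇒ β = (r² − 1)/(r² + 1) with r = λ'/λ₀.
β = (2.4605 − 1)/(2.4605 + 1) ≈ 0.422.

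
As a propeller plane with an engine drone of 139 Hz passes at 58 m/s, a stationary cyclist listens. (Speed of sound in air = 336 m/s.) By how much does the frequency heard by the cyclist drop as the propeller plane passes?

49.5 Hz

Approaching: f₁ = f · v/(v − v_s) = 139 × 336/278 ≈ 168.0 Hz.
Receding: f₂ = f · v/(v + v_s) = 139 × 336/394 ≈ 118.5 Hz.
Drop: f₁ − f₂ = 2f·v·v_s/(v² − v_s²) = 2 × 139 × 336 × 58/(336² − 58²) ≈ 49.5 Hz.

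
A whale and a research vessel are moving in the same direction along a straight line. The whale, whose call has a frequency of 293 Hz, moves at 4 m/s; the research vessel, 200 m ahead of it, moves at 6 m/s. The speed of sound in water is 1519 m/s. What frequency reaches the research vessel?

The research vessel is ahead, so the whale is moving toward it while the research vessel is moving away from the whale.
Both move, so f' = f · (v − v_o)/(v − v_s).
f' = 293 × (1519 − 6)/(1519 − 4) = 293 × 1513/1515 ≈ 293 Hz.

293 Hz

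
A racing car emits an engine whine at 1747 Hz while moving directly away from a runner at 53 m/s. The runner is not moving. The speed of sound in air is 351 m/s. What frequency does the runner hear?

1518 Hz

Moving source, stationary observer: f' = f · v/(v + v_s) since the source is receding.
f' = 1747 × 351/(351 + 53) = 1747 × 351/404 ≈ 1518 Hz.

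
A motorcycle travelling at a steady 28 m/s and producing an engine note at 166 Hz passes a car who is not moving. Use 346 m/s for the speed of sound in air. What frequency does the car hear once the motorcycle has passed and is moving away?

154 Hz

Receding: f₂ = f · v/(v + v_s) = 166 × 346/374 ≈ 154 Hz.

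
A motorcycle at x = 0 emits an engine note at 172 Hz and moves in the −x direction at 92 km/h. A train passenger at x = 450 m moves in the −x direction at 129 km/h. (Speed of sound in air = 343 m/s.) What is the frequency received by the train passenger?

177 Hz

92 km/h = 25.56 m/s; 129 km/h = 35.83 m/s.
The observer lies on the +x side, so the source is heading away from the observer and the observer is heading toward the source.
General Doppler shift: f' = f · (v + v_o)/(v + v_s).
f' = 172 × (343 + 35.83)/(343 + 25.56) = 172 × 378.83/368.56 ≈ 177 Hz.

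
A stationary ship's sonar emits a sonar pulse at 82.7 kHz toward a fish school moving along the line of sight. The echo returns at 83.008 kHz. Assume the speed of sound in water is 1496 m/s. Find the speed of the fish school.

Double Doppler shift off a moving reflector: f₂ = f₀ · (v + u)/(v − u) (u > 0 toward emitter).
Rearranging, u = v · (f₂ − f₀)/(f₂ + f₀) = 1496 × 0.308/165.708 ≈ 2.78 m/s.
So the fish school is moving at 2.78 m/s toward the emitter.

2.78 m/s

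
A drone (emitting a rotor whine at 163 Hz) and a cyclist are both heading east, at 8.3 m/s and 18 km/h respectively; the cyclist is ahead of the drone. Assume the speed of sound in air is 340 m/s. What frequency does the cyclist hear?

165 Hz

18 km/h = 5 m/s.
The cyclist is ahead, so the drone is moving toward it while the cyclist is moving away from the drone.
Both move, so f' = f · (v − v_o)/(v − v_s).
f' = 163 × (340 − 5)/(340 − 8.3) = 163 × 335/331.7 ≈ 165 Hz.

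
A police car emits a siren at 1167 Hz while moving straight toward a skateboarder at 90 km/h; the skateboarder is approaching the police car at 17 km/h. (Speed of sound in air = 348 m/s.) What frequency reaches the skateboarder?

1274 Hz

90 km/h = 25 m/s; 17 km/h = 4.722 m/s.
General Doppler shift: f' = f · (v + v_o)/(v − v_s).
f' = 1167 × (348 + 4.722)/(348 − 25) = 1167 × 352.72/323 ≈ 1274 Hz.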